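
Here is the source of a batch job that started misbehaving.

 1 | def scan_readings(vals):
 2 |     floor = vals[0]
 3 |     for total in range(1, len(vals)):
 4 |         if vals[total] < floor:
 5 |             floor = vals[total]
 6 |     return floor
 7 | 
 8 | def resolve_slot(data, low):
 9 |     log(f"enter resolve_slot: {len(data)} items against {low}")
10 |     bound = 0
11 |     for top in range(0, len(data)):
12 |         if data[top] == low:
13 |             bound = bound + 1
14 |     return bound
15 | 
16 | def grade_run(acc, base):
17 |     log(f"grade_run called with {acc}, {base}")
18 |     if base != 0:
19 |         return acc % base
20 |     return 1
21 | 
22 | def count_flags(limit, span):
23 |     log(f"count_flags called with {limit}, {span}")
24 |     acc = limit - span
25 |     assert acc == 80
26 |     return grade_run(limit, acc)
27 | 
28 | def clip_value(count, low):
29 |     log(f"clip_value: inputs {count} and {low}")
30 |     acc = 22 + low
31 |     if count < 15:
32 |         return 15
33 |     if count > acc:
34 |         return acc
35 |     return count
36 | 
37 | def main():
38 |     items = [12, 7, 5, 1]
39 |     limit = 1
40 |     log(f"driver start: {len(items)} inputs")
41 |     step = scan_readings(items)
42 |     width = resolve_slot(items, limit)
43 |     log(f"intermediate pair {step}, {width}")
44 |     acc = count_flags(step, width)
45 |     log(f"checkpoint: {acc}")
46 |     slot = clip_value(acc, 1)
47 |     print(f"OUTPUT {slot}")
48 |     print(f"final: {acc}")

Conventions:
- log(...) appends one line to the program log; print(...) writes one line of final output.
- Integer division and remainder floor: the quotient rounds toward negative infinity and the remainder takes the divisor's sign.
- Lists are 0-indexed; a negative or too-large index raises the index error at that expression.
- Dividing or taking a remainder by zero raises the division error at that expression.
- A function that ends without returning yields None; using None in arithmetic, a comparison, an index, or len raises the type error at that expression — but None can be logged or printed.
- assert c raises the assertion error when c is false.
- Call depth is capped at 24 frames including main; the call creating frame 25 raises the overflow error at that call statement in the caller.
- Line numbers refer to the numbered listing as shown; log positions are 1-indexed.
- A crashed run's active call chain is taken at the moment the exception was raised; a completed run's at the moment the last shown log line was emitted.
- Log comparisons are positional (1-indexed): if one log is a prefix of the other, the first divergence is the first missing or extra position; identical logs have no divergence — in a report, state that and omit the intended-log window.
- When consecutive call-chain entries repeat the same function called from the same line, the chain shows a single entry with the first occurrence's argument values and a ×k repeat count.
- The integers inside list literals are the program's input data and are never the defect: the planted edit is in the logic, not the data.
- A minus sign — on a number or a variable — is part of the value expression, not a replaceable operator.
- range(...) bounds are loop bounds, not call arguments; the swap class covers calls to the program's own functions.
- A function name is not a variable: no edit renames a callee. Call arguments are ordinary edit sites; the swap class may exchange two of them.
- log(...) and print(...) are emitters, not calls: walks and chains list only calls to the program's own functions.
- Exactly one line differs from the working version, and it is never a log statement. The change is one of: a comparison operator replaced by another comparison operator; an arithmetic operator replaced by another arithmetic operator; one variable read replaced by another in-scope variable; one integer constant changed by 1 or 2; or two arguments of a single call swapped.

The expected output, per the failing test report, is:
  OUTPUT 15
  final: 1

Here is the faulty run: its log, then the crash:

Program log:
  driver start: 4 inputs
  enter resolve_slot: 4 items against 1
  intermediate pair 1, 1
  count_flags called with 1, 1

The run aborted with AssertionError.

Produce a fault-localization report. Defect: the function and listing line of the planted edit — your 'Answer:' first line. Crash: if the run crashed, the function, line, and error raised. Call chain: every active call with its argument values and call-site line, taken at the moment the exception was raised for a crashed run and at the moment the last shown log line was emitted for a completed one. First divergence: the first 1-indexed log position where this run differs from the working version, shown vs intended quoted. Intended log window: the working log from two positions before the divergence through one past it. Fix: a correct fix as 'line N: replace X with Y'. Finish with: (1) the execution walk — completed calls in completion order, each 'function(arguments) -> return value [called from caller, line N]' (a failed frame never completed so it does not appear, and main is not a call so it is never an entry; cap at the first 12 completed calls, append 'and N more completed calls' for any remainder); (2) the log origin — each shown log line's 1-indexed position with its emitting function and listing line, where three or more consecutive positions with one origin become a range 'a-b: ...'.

Answer: the defect is in count_flags at line 25.
Core observation: A complete run would log 'grade_run called with 1, 0' next, but this one stopped at 4 lines.
Crash: count_flags, line 25, AssertionError.
Call chain: main -> count_flags(1, 1) (called at line 44).
First divergence: position 5 — the faulty run's log ends after 4 lines; the working version continues with 'grade_run called with 1, 0'.
Intended log window:
  3: intermediate pair 1, 1
  4: count_flags called with 1, 1
  5: grade_run called with 1, 0
  6: checkpoint: 1
Execution walk:
  scan_readings([12, 7, 5, 1]) -> 1  [called from main, line 41]
  resolve_slot([12, 7, 5, 1], 1) -> 1  [called from main, line 42]
Log origin:
  1: from main, line 40
  2: from resolve_slot, line 9
  3: from main, line 43
  4: from count_flags, line 23
A correct fix: line 25: replace `==` with `<=`.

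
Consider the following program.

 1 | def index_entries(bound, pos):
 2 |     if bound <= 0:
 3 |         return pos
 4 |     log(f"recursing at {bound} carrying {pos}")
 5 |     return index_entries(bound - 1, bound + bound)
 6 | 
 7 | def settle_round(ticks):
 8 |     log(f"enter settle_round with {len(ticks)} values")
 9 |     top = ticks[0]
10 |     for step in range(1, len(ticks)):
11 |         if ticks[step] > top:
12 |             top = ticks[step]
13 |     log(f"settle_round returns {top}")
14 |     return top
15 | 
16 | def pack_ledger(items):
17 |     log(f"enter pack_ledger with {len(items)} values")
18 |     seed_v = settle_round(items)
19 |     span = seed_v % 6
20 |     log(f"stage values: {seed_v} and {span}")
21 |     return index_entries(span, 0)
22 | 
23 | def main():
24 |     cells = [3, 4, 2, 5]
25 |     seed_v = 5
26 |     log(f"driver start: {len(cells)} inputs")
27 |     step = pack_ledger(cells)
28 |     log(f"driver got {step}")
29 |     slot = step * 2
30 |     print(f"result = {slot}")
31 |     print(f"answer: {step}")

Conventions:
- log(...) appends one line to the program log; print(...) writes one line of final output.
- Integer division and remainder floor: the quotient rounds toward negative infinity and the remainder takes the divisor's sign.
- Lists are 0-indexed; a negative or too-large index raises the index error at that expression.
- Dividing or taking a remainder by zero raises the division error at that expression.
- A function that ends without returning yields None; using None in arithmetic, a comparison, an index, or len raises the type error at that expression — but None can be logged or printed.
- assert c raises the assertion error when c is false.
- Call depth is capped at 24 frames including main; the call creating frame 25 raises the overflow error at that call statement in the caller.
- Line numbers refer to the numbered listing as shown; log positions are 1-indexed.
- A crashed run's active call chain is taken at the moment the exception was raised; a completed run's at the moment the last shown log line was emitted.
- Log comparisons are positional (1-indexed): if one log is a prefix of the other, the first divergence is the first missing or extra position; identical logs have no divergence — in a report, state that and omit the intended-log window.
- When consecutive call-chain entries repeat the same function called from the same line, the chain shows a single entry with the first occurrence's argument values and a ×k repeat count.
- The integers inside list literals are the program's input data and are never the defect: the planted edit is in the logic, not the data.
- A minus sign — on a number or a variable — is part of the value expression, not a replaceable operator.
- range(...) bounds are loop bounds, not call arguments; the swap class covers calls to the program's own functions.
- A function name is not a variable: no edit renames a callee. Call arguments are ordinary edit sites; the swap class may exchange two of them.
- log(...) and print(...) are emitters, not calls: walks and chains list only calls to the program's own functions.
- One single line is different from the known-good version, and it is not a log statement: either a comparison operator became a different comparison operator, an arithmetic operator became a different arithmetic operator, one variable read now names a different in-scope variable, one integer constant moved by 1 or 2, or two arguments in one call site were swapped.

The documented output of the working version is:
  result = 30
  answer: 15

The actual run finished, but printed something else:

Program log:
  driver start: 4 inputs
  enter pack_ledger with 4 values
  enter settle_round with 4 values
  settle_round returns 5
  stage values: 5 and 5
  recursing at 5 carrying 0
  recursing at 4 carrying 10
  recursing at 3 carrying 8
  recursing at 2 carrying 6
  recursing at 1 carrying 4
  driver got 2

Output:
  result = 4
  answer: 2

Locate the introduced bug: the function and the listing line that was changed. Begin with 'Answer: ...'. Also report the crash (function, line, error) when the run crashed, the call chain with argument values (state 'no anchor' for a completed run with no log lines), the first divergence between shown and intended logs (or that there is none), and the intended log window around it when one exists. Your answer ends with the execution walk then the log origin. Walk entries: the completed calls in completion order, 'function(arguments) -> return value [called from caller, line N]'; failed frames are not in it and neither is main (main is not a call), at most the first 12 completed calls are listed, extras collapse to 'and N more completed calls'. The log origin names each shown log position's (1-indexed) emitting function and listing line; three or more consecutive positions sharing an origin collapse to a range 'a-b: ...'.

Answer: the defect is in index_entries at line 5.
Core observation: Position 7 is the first bad log line: 'recursing at 4 carrying 10' should read 'recursing at 4 carrying 5'.
Call chain: main.
First divergence: position 7 — the shown line 'recursing at 4 carrying 10' should read 'recursing at 4 carrying 5'.
Intended log window:
  5: stage values: 5 and 5
  6: recursing at 5 carrying 0
  7: recursing at 4 carrying 5
  8: recursing at 3 carrying 9
Execution walk:
  settle_round([3, 4, 2, 5]) -> 5  [called from pack_ledger, line 18]
  index_entries(0, 2) -> 2  [called from index_entries, line 5]
  index_entries(1, 4) -> 2  [called from index_entries, line 5]
  index_entries(2, 6) -> 2  [called from index_entries, line 5]
  index_entries(3, 8) -> 2  [called from index_entries, line 5]
  index_entries(4, 10) -> 2  [called from index_entries, line 5]
  index_entries(5, 0) -> 2  [called from pack_ledger, line 21]
  pack_ledger([3, 4, 2, 5]) -> 2  [called from main, line 27]
Log line origins:
  1: from main, line 26
  2: from pack_ledger, line 17
  3: from settle_round, line 8
  4: from settle_round, line 13
  5: from pack_ledger, line 20
  6-10: from index_entries, line 4
  11: from main, line 28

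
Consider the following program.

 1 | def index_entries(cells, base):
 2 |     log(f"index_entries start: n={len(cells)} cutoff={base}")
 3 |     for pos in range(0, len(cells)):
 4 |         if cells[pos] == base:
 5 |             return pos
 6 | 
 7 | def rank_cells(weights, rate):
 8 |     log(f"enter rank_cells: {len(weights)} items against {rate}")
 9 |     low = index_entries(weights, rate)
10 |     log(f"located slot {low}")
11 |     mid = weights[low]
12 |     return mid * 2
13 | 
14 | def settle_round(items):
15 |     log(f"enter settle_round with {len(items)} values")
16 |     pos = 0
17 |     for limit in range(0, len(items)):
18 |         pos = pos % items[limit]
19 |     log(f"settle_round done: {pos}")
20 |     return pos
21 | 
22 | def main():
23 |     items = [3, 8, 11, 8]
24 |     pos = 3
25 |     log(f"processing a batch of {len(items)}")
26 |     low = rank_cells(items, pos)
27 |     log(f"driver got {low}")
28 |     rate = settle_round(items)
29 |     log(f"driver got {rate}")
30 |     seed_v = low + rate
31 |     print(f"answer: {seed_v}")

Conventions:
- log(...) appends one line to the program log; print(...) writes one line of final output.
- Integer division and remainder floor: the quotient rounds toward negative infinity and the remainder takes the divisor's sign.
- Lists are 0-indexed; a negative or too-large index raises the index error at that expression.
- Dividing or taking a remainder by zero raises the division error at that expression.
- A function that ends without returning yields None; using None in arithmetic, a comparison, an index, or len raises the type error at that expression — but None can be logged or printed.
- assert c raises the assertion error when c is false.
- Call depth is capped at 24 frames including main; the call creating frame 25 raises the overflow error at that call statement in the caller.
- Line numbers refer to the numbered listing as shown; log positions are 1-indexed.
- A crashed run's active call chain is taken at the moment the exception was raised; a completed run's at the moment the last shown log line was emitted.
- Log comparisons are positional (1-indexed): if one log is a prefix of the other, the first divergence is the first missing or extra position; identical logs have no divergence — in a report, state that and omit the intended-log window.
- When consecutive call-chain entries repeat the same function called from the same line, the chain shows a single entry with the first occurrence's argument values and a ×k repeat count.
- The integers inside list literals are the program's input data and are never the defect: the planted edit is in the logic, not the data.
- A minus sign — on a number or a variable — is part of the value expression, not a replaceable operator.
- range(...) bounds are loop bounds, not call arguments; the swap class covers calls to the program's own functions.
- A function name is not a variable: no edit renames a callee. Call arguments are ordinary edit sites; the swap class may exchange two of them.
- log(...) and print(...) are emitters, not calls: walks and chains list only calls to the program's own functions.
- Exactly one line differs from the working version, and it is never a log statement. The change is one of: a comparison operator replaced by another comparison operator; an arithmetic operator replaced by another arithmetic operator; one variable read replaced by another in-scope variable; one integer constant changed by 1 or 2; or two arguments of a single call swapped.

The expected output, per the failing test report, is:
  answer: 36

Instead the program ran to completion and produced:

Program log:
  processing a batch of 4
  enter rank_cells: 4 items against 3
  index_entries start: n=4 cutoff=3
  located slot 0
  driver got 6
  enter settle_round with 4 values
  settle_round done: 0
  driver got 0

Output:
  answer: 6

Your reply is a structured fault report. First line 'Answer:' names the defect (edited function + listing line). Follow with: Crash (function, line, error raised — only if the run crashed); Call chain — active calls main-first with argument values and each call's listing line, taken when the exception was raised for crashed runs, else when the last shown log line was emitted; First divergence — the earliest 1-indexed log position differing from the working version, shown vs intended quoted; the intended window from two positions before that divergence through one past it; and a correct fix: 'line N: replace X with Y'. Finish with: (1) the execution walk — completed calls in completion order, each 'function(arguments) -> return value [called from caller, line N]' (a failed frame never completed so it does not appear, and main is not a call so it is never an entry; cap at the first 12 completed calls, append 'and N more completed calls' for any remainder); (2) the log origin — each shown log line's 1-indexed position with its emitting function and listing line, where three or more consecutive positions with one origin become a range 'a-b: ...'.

Answer: the defect is in settle_round at line 18.
Core observation: The earliest visible damage is log position 7 — 'settle_round done: 0' rather than the intended 'settle_round done: 30'.
Call chain: main.
First divergence: at position 7 the run shows 'settle_round done: 0' where the working version logs 'settle_round done: 30'.
Intended log window:
  5: driver got 6
  6: enter settle_round with 4 values
  7: settle_round done: 30
  8: driver got 30
Execution walk:
  index_entries([3, 8, 11, 8], 3) -> 0  [called from rank_cells, line 9]
  rank_cells([3, 8, 11, 8], 3) -> 6  [called from main, line 26]
  settle_round([3, 8, 11, 8]) -> 0  [called from main, line 28]
Log origin:
  1 — main, line 25
  2 — rank_cells, line 8
  3 — index_entries, line 2
  4 — rank_cells, line 10
  5 — main, line 27
  6 — settle_round, line 15
  7 — settle_round, line 19
  8 — main, line 29
A correct fix: line 18: replace `%` with `+`.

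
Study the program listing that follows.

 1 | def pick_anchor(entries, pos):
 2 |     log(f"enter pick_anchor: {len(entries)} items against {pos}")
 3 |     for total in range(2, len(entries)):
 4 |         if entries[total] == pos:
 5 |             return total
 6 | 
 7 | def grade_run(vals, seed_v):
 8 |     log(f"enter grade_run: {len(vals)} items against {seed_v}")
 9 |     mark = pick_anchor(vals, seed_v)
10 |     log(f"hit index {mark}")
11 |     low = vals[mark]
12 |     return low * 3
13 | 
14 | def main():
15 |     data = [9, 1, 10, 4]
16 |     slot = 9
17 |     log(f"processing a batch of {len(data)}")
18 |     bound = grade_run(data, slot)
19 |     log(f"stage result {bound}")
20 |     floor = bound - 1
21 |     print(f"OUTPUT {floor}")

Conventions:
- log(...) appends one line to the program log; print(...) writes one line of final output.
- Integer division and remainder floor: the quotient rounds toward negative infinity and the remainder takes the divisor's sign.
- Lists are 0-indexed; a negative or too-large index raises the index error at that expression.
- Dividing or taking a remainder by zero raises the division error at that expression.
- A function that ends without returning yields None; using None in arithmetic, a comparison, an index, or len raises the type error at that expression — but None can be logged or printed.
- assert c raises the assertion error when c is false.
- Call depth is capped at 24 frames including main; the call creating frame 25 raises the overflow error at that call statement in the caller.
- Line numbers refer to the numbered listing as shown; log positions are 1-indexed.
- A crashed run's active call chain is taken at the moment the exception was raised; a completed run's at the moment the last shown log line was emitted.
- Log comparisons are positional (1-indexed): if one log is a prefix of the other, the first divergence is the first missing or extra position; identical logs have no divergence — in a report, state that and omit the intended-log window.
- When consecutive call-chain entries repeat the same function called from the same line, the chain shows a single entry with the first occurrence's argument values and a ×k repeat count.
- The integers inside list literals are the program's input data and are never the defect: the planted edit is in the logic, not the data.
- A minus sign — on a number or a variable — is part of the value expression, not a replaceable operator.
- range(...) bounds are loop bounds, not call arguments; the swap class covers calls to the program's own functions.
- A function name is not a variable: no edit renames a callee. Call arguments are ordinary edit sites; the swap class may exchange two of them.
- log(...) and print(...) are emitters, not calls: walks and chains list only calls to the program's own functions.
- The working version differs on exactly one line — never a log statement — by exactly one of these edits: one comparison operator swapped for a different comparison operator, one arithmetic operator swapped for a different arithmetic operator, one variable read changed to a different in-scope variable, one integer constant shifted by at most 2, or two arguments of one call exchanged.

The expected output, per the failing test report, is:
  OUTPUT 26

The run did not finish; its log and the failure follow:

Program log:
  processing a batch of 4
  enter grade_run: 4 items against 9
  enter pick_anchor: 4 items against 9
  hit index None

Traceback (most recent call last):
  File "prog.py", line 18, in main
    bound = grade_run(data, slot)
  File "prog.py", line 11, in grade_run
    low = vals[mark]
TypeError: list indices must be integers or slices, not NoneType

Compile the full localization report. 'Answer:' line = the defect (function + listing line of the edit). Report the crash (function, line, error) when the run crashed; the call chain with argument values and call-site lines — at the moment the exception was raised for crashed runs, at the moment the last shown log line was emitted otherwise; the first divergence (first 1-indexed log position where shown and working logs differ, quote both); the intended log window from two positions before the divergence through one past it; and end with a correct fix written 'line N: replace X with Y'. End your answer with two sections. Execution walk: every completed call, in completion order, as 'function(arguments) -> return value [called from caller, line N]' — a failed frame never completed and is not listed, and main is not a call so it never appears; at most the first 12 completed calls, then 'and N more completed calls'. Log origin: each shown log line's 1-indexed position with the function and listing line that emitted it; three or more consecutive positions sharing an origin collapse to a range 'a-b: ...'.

Answer: the defect is in pick_anchor at line 3.
Key fact: Position 4 is the first bad log line: 'hit index None' should read 'hit index 0'.
Crash: grade_run, line 11, TypeError.
Call chain: main -> grade_run([9, 1, 10, 4], 9) (called at line 18).
First divergence: at position 4 the run shows 'hit index None' where the working version logs 'hit index 0'.
Intended log window:
  2: enter grade_run: 4 items against 9
  3: enter pick_anchor: 4 items against 9
  4: hit index 0
  5: stage result 27
Execution walk:
  pick_anchor([9, 1, 10, 4], 9) -> None  [called from grade_run, line 9]
Log origin:
  1: emitted by main (line 17)
  2: emitted by grade_run (line 8)
  3: emitted by pick_anchor (line 2)
  4: emitted by grade_run (line 10)
A correct fix: line 3: replace `2` with `0`.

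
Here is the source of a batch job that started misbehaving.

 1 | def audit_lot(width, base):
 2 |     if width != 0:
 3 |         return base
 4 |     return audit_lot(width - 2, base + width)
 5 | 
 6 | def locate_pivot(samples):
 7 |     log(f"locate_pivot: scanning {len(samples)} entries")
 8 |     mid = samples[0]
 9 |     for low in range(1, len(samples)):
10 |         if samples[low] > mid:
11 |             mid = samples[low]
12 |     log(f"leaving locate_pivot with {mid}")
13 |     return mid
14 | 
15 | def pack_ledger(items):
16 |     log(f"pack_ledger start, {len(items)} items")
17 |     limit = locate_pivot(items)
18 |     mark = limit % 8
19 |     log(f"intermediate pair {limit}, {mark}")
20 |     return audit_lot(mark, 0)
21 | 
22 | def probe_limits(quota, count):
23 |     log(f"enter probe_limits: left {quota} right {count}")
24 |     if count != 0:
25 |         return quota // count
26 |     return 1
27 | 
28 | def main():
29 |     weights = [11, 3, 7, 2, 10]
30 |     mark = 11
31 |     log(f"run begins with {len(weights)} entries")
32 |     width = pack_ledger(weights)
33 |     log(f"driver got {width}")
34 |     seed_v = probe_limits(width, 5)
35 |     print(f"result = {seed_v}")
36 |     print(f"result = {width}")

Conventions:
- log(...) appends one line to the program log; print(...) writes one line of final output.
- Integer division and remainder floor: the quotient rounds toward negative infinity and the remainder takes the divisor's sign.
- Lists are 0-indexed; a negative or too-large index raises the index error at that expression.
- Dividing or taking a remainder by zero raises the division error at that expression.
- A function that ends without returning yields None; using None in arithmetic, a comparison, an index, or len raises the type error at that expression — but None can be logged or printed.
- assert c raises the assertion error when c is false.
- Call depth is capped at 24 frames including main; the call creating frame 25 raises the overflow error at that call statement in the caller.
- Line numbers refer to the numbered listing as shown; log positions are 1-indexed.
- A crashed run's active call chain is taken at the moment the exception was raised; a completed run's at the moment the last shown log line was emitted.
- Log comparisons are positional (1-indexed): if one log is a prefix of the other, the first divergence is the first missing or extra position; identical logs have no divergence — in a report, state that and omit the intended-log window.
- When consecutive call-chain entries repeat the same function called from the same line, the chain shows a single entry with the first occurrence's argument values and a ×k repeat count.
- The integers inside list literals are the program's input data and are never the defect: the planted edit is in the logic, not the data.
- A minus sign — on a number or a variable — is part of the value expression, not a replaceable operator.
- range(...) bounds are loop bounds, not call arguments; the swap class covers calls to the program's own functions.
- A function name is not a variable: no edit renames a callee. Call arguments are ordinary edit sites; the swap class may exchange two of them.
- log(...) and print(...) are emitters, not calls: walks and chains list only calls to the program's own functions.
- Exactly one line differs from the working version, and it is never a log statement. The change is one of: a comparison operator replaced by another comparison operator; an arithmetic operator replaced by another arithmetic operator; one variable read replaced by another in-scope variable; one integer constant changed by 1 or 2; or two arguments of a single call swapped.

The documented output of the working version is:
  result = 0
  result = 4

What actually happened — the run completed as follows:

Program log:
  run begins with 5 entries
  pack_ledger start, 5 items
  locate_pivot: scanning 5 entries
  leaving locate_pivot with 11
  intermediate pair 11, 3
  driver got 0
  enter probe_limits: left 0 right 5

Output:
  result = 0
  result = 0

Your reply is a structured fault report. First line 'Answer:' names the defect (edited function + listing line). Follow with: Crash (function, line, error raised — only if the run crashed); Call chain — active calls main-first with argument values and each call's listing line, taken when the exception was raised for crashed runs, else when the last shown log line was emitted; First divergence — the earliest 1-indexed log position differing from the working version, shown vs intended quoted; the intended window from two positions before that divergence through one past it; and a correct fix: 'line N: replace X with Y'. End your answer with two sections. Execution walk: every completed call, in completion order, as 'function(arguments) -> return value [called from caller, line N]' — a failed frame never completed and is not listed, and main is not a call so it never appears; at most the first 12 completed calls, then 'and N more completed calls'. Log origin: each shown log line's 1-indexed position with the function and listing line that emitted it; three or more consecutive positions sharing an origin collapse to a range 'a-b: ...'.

Answer: the defect is in audit_lot at line 2.
The tell: Position 6 is the first bad log line: 'driver got 0' should read 'driver got 4'.
Call chain: main -> probe_limits(0, 5) (called at line 34).
First divergence: position 6 — shown 'driver got 0', intended 'driver got 4'.
Intended log window:
  4: leaving locate_pivot with 11
  5: intermediate pair 11, 3
  6: driver got 4
  7: enter probe_limits: left 4 right 5
Execution walk:
  locate_pivot([11, 3, 7, 2, 10]) -> 11  [called from pack_ledger, line 17]
  audit_lot(3, 0) -> 0  [called from pack_ledger, line 20]
  pack_ledger([11, 3, 7, 2, 10]) -> 0  [called from main, line 32]
  probe_limits(0, 5) -> 0  [called from main, line 34]
Log origins:
  1 — main, line 31
  2 — pack_ledger, line 16
  3 — locate_pivot, line 7
  4 — locate_pivot, line 12
  5 — pack_ledger, line 19
  6 — main, line 33
  7 — probe_limits, line 23
A correct fix: line 2: replace `!=` with `<=`.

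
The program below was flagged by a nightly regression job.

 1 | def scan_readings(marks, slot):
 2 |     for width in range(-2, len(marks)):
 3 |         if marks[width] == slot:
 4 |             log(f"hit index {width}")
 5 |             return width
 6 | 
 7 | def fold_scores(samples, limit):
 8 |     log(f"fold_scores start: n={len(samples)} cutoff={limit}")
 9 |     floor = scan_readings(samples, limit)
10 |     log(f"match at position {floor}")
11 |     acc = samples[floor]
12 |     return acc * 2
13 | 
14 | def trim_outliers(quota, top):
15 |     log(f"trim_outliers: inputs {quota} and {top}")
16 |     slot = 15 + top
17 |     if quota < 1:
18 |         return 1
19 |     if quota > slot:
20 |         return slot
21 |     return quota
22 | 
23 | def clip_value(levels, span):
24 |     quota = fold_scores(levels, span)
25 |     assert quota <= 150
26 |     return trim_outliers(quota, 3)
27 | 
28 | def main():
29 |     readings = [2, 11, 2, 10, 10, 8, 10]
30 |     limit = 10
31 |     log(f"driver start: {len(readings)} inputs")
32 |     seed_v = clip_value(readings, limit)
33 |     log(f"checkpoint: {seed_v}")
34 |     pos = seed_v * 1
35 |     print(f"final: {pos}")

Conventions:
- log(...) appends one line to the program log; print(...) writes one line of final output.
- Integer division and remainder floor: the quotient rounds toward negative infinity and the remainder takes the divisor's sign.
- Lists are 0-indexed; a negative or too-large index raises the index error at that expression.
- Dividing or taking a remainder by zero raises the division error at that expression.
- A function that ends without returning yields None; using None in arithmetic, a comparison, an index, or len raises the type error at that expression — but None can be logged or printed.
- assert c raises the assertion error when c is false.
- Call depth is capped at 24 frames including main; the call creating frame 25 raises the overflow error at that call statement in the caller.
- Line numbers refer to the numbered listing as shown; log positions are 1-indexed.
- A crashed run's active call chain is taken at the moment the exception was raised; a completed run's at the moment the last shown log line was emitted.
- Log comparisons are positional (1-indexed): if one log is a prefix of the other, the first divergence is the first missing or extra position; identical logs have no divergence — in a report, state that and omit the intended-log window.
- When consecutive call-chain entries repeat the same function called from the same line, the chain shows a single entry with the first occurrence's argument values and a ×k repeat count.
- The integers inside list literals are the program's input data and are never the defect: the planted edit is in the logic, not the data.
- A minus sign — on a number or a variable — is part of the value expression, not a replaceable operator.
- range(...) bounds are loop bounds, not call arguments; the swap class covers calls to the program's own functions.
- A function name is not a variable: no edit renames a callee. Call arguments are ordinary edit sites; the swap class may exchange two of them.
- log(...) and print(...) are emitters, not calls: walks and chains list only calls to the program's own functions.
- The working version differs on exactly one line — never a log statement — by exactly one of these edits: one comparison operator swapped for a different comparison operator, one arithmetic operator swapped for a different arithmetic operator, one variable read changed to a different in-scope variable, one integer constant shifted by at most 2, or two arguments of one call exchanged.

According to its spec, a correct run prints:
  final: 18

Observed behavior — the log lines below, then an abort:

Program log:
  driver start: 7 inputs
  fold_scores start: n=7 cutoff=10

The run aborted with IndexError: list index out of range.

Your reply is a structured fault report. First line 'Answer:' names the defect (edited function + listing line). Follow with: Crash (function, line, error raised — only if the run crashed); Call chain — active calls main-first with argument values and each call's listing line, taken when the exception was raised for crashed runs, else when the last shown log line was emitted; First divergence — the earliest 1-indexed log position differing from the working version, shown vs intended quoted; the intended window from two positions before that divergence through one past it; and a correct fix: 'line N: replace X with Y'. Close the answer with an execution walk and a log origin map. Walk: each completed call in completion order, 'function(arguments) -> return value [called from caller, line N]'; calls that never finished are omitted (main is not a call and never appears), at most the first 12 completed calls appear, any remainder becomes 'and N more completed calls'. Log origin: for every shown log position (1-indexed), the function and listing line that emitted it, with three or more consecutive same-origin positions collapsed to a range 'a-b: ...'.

Answer: the defect is in scan_readings at line 2.
Key fact: The log ends early — 2 lines, where the working version next logs 'hit index 3'.
Crash: scan_readings, line 3, IndexError.
Call chain: main -> clip_value([2, 11, 2, 10, 10, 8, 10], 10) (called at line 32) -> fold_scores([2, 11, 2, 10, 10, 8, 10], 10) (called at line 24) -> scan_readings([2, 11, 2, 10, 10, 8, 10], 10) (called at line 9).
First divergence: position 3 — the faulty run's log ends after 2 lines; the working version continues with 'hit index 3'.
Intended log window:
  1: driver start: 7 inputs
  2: fold_scores start: n=7 cutoff=10
  3: hit index 3
  4: match at position 3
Execution walk:
  (no call completed)
Origin of each log line:
  1: from main, line 31
  2: from fold_scores, line 8
A correct fix: line 2: replace `-2` with `0`.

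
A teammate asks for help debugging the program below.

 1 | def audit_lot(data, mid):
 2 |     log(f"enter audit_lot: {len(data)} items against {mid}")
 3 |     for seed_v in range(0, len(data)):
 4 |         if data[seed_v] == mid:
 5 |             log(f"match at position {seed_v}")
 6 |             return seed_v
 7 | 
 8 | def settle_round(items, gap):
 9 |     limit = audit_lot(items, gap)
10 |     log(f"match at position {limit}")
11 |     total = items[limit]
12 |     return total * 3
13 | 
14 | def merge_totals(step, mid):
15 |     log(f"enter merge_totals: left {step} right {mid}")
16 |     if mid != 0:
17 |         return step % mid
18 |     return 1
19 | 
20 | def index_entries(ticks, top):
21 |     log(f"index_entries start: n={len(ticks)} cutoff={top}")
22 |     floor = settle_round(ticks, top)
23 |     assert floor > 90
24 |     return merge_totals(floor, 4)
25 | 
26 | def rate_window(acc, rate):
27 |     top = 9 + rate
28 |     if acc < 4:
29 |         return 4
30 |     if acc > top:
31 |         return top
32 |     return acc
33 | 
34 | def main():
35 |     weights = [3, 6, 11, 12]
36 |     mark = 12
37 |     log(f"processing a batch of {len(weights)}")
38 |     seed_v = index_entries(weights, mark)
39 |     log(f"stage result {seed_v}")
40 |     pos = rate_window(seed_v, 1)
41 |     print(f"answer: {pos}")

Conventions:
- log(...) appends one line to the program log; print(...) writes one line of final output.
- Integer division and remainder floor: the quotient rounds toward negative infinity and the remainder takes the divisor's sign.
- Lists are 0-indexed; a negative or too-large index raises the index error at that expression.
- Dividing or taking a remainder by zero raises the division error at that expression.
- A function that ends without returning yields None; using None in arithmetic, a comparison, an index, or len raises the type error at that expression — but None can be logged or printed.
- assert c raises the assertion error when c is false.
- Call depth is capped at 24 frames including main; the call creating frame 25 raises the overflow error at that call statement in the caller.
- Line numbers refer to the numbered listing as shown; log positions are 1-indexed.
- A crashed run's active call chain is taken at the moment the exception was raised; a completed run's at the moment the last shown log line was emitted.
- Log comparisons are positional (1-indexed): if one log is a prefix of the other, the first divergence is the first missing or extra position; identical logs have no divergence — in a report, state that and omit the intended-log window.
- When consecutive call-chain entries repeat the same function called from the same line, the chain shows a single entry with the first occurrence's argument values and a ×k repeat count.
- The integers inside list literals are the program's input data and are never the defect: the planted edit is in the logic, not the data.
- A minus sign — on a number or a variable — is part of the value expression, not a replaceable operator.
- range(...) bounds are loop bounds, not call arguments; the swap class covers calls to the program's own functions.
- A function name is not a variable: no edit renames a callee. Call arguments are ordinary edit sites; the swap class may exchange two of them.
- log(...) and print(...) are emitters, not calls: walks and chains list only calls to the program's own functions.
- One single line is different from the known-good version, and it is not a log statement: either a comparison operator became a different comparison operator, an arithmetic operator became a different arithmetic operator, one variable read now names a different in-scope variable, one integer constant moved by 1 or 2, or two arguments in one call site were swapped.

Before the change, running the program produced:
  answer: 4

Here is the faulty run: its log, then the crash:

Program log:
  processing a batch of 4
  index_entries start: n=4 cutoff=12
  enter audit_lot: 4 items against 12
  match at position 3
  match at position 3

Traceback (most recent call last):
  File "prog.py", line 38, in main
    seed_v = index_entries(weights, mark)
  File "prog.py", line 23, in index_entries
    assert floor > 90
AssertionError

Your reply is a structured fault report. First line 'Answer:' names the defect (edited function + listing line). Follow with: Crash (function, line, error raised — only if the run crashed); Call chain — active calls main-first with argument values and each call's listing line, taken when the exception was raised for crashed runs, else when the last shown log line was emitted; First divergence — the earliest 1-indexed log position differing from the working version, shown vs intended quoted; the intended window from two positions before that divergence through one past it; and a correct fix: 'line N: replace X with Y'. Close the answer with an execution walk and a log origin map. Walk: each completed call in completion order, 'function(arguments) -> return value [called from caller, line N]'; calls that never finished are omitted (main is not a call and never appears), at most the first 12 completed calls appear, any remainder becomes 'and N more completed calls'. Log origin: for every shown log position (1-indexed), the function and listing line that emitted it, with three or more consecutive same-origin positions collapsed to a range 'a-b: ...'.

Answer: the defect is in index_entries at line 23.
The tell: After 5 matching log lines the faulty run goes silent, while the working version continues with 'enter merge_totals: left 36 right 4'.
Crash: index_entries, line 23, AssertionError.
Call chain: main -> index_entries([3, 6, 11, 12], 12) (called at line 38).
First divergence: position 6 (shown log ended at 5 lines; the working version continues: 'enter merge_totals: left 36 right 4').
Intended log window:
  4: match at position 3
  5: match at position 3
  6: enter merge_totals: left 36 right 4
  7: stage result 0
Execution walk:
  audit_lot([3, 6, 11, 12], 12) -> 3  [called from settle_round, line 9]
  settle_round([3, 6, 11, 12], 12) -> 36  [called from index_entries, line 22]
Log origins:
  1: from main, line 37
  2: from index_entries, line 21
  3: from audit_lot, line 2
  4: from audit_lot, line 5
  5: from settle_round, line 10
A correct fix: line 23: replace `>` with `<=`.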